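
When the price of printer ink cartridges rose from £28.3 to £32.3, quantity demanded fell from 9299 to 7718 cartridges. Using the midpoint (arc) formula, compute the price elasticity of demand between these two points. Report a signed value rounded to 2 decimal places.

%ΔQ = (7718 − 9299) / [(9299 + 7718)/2] = -1581/8508.5 = -0.185814…
%ΔP = (32.3 − 28.3) / [(28.3 + 32.3)/2] = 4/30.3 = 0.132013…
Arc Ed = %ΔQ / %ΔP = (-1581/8508.5) / (4/30.3) = -1.4075…

-1.41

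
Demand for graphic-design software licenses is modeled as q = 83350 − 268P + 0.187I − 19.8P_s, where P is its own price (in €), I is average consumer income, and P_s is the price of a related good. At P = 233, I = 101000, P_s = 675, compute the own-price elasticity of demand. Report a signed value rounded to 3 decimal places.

-2.363

At the given values, q = 83350 − 268(233) + 0.187(101000) − 19.8(675) = 26428.
∂q/∂P = −268.
E = (-268) × (233/26428) = -2.36279…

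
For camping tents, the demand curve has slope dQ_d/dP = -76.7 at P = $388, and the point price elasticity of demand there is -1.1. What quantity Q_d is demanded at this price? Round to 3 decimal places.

27054.182

Ed = (dQ_d/dP)·(P/Q_d) ⇒ Q_d = (dQ_d/dP)·P/Ed = (-76.7)·388/(-1.1) = 27054.18181…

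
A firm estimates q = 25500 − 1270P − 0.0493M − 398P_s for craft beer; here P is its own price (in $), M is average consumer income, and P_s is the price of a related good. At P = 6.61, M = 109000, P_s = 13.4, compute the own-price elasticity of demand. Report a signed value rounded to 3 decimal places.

-1.312

At the given values, q = 25500 − 1270(6.61) − 0.0493(109000) − 398(13.4) = 6398.4.
∂q/∂P = −1270.
E = (-1270) × (6.61/6398.4) = -1.31199…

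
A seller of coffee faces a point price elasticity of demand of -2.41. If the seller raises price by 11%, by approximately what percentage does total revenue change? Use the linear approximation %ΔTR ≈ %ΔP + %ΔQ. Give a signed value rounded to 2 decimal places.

-15.51%

%ΔQ ≈ Ed × %ΔP = (-2.41) × (+11%) = -26.5100%
%ΔTR ≈ %ΔP + %ΔQ = (+11%) + (-26.5100%) = -15.5100%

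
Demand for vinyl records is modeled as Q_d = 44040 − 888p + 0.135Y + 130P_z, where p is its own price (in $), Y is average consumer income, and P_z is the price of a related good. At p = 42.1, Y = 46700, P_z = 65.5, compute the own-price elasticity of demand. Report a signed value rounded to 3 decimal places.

At the given values, Q_d = 44040 − 888(42.1) + 0.135(46700) + 130(65.5) = 21474.7.
∂Q_d/∂p = −888.
E = (-888) × (42.1/21474.7) = -1.74087…

-1.741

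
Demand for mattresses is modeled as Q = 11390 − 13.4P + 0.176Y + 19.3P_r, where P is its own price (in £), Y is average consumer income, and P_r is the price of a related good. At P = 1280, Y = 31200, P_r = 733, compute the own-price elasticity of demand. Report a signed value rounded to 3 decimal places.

-1.236

At the given values, Q = 11390 − 13.4(1280) + 0.176(31200) + 19.3(733) = 13876.1.
∂Q/∂P = −13.4.
E = (-13.4) × (1280/13876.1) = -1.23608…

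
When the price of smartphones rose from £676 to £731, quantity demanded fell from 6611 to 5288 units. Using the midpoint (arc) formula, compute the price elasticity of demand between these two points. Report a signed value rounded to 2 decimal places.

%ΔQ = (5288 − 6611) / [(6611 + 5288)/2] = -1323/5949.5 = -0.222371…
%ΔP = (731 − 676) / [(676 + 731)/2] = 55/703.5 = 0.078180…
Arc Ed = %ΔQ / %ΔP = (-1323/5949.5) / (55/703.5) = -2.8443…

-2.84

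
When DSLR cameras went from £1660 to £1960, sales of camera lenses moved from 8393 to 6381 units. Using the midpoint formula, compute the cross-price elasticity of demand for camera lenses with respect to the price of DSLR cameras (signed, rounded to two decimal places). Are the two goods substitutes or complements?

-1.64; complements

%ΔQ_{camera lenses} = (6381 − 8393)/avg = -2012/7387 = -0.272370…
%ΔP_{DSLR cameras} = (1960 − 1660)/avg = 300/1810 = 0.165745…
E_cross = (-2012/7387) / (300/1810) = -1.6433…
E_cross < 0 ⇒ the goods are complements.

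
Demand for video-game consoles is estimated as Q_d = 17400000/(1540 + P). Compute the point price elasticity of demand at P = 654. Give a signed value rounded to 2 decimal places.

dQ_d/dP = −17400000/(1540 + P)² = -3.61473. At P = 654, Q_d = 7930.72.
Ed = (dQ_d/dP)·(P/Q_d) = (-3.61473) × (654/7930.72) = -0.2980…

-0.30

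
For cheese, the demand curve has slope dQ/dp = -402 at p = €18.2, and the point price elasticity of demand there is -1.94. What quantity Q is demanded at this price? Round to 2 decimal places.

3771.34

Ed = (dQ/dp)·(p/Q) ⇒ Q = (dQ/dp)·p/Ed = (-402)·18.2/(-1.94) = 3771.3402…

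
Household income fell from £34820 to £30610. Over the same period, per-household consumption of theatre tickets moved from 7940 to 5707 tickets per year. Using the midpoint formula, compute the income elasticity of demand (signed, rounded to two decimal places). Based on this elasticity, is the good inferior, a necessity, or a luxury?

2.54; luxury

%ΔQ = (5707 − 7940)/[( 7940 + 5707)/2] = -2233/6823.5 = -0.327251…
%ΔIncome = (30610 − 34820)/[( 34820 + 30610)/2] = -4210/32715 = -0.128687…
E_income = (-2233/6823.5) / (-4210/32715) = 2.5429…
E_income > 1 ⇒ normal good, luxury.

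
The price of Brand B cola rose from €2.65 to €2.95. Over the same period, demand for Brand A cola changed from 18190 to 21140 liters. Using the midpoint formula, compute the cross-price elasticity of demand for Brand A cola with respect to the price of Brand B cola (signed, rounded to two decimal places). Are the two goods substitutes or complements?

%ΔQ_{Brand A cola} = (21140 − 18190)/avg = 2950/19665 = 0.150012…
%ΔP_{Brand B cola} = (2.95 − 2.65)/avg = 0.3/2.8 = 0.107142…
E_cross = (2950/19665) / (0.3/2.8) = 1.4001…
E_cross > 0 ⇒ the goods are substitutes.

1.40; substitutes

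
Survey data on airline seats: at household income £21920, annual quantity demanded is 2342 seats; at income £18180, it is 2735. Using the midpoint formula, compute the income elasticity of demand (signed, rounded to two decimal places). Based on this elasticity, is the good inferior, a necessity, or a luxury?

%ΔQ = (2735 − 2342)/[( 2342 + 2735)/2] = 393/2538.5 = 0.154815…
%ΔIncome = (18180 − 21920)/[( 21920 + 18180)/2] = -3740/20050 = -0.186533…
E_income = (393/2538.5) / (-3740/20050) = -0.8299…
E_income < 0 ⇒ inferior good.

-0.83; inferior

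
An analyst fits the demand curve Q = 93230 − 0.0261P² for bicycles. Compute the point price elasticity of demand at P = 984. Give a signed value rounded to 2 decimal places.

-0.74

dQ/dP = −2·0.0261·P = -51.3648. At P = 984, Q = 67958.5184.
Ed = (dQ/dP)·(P/Q) = (-51.3648) × (984/67958.5184) = -0.7437…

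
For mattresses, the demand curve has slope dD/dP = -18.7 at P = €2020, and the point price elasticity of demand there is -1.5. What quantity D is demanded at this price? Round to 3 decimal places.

25182.667

Ed = (dD/dP)·(P/D) ⇒ D = (dD/dP)·P/Ed = (-18.7)·2020/(-1.5) = 25182.66666…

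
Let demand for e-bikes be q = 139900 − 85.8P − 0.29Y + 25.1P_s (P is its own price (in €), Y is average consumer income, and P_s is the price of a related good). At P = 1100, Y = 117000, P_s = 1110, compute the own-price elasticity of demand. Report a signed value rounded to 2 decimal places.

-2.39

At the given values, q = 139900 − 85.8(1100) − 0.29(117000) + 25.1(1110) = 39451.
∂q/∂P = −85.8.
E = (-85.8) × (1100/39451) = -2.3923…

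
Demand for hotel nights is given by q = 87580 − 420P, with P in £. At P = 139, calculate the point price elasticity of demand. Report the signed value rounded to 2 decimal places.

-2.00

dq/dP = −420. At P = 139, q = 87580 − 420(139) = 29200.
Ed = (dq/dP)·(P/q) = −420 × (139/29200) = -1.9993…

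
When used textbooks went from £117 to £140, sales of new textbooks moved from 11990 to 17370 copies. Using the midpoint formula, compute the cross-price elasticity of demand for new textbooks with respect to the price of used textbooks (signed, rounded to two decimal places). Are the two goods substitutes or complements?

%ΔQ_{new textbooks} = (17370 − 11990)/avg = 5380/14680 = 0.366485…
%ΔP_{used textbooks} = (140 − 117)/avg = 23/128.5 = 0.178988…
E_cross = (5380/14680) / (23/128.5) = 2.0475…
E_cross > 0 ⇒ the goods are substitutes.

2.05; substitutes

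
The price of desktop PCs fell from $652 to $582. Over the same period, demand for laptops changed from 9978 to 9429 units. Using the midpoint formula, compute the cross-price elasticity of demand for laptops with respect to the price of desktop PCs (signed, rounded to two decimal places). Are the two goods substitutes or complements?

%ΔQ_{laptops} = (9429 − 9978)/avg = -549/9703.5 = -0.056577…
%ΔP_{desktop PCs} = (582 − 652)/avg = -70/617 = -0.113452…
E_cross = (-549/9703.5) / (-70/617) = 0.4986…
E_cross > 0 ⇒ the goods are substitutes.

0.50; substitutes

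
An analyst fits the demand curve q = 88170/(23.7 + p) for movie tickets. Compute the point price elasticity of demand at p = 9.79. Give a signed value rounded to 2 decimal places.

-0.29

dq/dp = −88170/(23.7 + p)² = -78.6123. At p = 9.79, q = 2632.73.
Ed = (dq/dp)·(p/q) = (-78.6123) × (9.79/2632.73) = -0.2923…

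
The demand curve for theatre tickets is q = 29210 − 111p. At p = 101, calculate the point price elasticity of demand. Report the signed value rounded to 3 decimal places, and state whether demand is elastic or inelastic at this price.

dq/dp = −111. At p = 101, q = 29210 − 111(101) = 17999.
Ed = (dq/dp)·(p/q) = −111 × (101/17999) = -0.62286…
|Ed| = 0.623 < 1, so demand is inelastic.

-0.623; inelastic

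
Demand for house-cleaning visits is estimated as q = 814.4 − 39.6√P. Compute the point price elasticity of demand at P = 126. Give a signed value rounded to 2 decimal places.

-0.60

dq/dP = −39.6/(2√P) = -1.76392. At P = 126, q = 369.891.
Ed = (dq/dP)·(P/q) = (-1.76392) × (126/369.891) = -0.6008…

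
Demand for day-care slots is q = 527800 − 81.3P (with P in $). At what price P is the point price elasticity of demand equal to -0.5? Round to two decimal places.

2164.00

Ed = −81.3P/(527800 − 81.3P). Set this equal to -0.5:
81.3P = 0.5·(527800 − 81.3P) ⇒ 81.3P(1 + 0.5) = 0.5·527800
P = 0.5·527800 / (81.3·1.5) = 2164.0016…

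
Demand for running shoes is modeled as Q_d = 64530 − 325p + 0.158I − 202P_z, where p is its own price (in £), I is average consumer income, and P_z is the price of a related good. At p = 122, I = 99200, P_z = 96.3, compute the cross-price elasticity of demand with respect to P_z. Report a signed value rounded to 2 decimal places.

At the given values, Q_d = 64530 − 325(122) + 0.158(99200) − 202(96.3) = 21101.
∂Q_d/∂P_z = -202.
E = (-202) × (96.3/21101) = -0.9218…

-0.92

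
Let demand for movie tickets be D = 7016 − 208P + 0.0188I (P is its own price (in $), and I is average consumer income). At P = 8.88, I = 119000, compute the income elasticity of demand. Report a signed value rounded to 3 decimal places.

0.302

At the given values, D = 7016 − 208(8.88) + 0.0188(119000) = 7406.16.
∂D/∂I = 0.0188.
E = (0.0188) × (119000/7406.16) = 0.30207…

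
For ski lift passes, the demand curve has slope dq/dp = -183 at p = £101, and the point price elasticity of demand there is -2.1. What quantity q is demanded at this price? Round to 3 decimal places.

8801.429

Ed = (dq/dp)·(p/q) ⇒ q = (dq/dp)·p/Ed = (-183)·101/(-2.1) = 8801.42857…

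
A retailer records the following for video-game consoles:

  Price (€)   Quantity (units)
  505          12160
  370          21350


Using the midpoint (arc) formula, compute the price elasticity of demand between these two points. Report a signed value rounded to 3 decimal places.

-1.778

%ΔQ = (21350 − 12160) / [(12160 + 21350)/2] = 9190/16755 = 0.548492…
%ΔP = (370 − 505) / [(505 + 370)/2] = -135/437.5 = -0.308571…
Arc Ed = %ΔQ / %ΔP = (9190/16755) / (-135/437.5) = -1.77752…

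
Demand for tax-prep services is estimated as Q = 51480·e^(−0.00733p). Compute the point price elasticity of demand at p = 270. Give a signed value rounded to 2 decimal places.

-1.98

dQ/dp = −0.00733·Q = -52.1471. At p = 270, Q = 7114.2.
Ed = (dQ/dp)·(p/Q) = (-52.1471) × (270/7114.2) = -1.9791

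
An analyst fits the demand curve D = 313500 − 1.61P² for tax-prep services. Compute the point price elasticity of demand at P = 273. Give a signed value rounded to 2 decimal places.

dD/dP = −2·1.61·P = -879.06. At P = 273, D = 193508.31.
Ed = (dD/dP)·(P/D) = (-879.06) × (273/193508.31) = -1.2401…

-1.24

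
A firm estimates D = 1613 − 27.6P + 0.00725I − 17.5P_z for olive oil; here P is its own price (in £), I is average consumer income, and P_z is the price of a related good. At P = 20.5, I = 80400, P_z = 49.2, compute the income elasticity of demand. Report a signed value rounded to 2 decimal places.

At the given values, D = 1613 − 27.6(20.5) + 0.00725(80400) − 17.5(49.2) = 769.1.
∂D/∂I = 0.00725.
E = (0.00725) × (80400/769.1) = 0.7578…

0.76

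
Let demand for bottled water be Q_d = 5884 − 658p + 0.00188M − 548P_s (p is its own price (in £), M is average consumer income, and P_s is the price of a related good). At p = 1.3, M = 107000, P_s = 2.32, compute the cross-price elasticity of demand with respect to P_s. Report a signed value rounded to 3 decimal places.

-0.321

At the given values, Q_d = 5884 − 658(1.3) + 0.00188(107000) − 548(2.32) = 3958.4.
∂Q_d/∂P_s = -548.
E = (-548) × (2.32/3958.4) = -0.32118…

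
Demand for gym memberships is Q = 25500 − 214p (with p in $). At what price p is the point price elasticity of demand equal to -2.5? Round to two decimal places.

85.11

Ed = −214p/(25500 − 214p). Set this equal to -2.5:
214p = 2.5·(25500 − 214p) ⇒ 214p(1 + 2.5) = 2.5·25500
p = 2.5·25500 / (214·3.5) = 85.1134…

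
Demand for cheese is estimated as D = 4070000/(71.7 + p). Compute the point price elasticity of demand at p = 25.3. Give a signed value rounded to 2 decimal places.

dD/dp = −4070000/(71.7 + p)² = -432.565. At p = 25.3, D = 41958.8.
Ed = (dD/dp)·(p/D) = (-432.565) × (25.3/41958.8) = -0.2608…

-0.26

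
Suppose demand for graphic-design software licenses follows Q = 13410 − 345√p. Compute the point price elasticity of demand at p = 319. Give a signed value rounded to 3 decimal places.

dQ/dp = −345/(2√p) = -9.65815. At p = 319, Q = 7248.1.
Ed = (dQ/dp)·(p/Q) = (-9.65815) × (319/7248.1) = -0.42506…

-0.425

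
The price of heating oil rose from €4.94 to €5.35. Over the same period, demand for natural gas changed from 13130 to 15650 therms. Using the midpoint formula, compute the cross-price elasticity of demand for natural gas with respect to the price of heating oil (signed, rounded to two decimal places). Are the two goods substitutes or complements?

%ΔQ_{natural gas} = (15650 − 13130)/avg = 2520/14390 = 0.175121…
%ΔP_{heating oil} = (5.35 − 4.94)/avg = 0.41/5.145 = 0.079689…
E_cross = (2520/14390) / (0.41/5.145) = 2.1975…
E_cross > 0 ⇒ the goods are substitutes.

2.20; substitutes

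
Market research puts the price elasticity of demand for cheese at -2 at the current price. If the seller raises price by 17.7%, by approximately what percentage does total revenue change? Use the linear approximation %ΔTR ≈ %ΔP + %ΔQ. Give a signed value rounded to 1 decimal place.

%ΔQ ≈ Ed × %ΔP = (-2) × (+17.7%) = -35.4000%
%ΔTR ≈ %ΔP + %ΔQ = (+17.7%) + (-35.4000%) = -17.7000%

-17.7%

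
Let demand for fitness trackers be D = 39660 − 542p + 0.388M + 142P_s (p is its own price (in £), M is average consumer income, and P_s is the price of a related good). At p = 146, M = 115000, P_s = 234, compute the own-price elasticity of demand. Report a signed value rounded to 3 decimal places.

At the given values, D = 39660 − 542(146) + 0.388(115000) + 142(234) = 38376.
∂D/∂p = −542.
E = (-542) × (146/38376) = -2.06201…

-2.062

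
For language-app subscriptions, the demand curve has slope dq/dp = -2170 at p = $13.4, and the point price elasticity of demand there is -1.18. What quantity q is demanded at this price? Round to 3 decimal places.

24642.373

Ed = (dq/dp)·(p/q) ⇒ q = (dq/dp)·p/Ed = (-2170)·13.4/(-1.18) = 24642.37288…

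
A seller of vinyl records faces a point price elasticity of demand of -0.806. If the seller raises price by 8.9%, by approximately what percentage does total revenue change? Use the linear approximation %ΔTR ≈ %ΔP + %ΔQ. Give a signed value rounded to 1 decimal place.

%ΔQ ≈ Ed × %ΔP = (-0.806) × (+8.9%) = -7.1734%
%ΔTR ≈ %ΔP + %ΔQ = (+8.9%) + (-7.1734%) = +1.7266%

+1.7%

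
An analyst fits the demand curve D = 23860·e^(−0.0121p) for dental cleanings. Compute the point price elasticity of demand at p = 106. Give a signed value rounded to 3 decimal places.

-1.283

dD/dp = −0.0121·D = -80.0626. At p = 106, D = 6616.74.
Ed = (dD/dp)·(p/D) = (-80.0626) × (106/6616.74) = -1.2826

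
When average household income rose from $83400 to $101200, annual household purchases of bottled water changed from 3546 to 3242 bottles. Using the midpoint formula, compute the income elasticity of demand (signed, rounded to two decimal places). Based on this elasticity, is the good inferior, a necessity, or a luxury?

%ΔQ = (3242 − 3546)/[( 3546 + 3242)/2] = -304/3394 = -0.089569…
%ΔIncome = (101200 − 83400)/[( 83400 + 101200)/2] = 17800/92300 = 0.192849…
E_income = (-304/3394) / (17800/92300) = -0.4644…
E_income < 0 ⇒ inferior good.

-0.46; inferior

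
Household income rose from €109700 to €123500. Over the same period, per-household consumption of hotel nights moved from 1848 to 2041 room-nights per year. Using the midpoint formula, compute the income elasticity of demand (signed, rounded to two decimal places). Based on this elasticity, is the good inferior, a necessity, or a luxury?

0.84; necessity

%ΔQ = (2041 − 1848)/[( 1848 + 2041)/2] = 193/1944.5 = 0.099254…
%ΔIncome = (123500 − 109700)/[( 109700 + 123500)/2] = 13800/116600 = 0.118353…
E_income = (193/1944.5) / (13800/116600) = 0.8386…
0 < E_income < 1 ⇒ normal good, necessity.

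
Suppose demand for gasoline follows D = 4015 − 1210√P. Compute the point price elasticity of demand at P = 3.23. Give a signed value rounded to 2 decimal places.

-0.59

dD/dP = −1210/(2√P) = -336.631. At P = 3.23, D = 1840.36.
Ed = (dD/dP)·(P/D) = (-336.631) × (3.23/1840.36) = -0.5908…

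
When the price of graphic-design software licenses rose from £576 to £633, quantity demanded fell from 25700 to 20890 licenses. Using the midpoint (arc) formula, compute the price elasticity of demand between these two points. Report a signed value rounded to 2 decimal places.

-2.19

%ΔQ = (20890 − 25700) / [(25700 + 20890)/2] = -4810/23295 = -0.206482…
%ΔP = (633 − 576) / [(576 + 633)/2] = 57/604.5 = 0.094292…
Arc Ed = %ΔQ / %ΔP = (-4810/23295) / (57/604.5) = -2.1897…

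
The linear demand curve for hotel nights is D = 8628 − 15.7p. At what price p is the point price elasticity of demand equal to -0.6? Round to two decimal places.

206.08

Ed = −15.7p/(8628 − 15.7p). Set this equal to -0.6:
15.7p = 0.6·(8628 − 15.7p) ⇒ 15.7p(1 + 0.6) = 0.6·8628
p = 0.6·8628 / (15.7·1.6) = 206.0828…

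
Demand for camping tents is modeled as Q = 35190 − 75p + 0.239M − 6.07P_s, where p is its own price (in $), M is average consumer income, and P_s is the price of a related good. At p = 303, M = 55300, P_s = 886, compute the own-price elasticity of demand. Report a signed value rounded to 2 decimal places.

-1.12

At the given values, Q = 35190 − 75(303) + 0.239(55300) − 6.07(886) = 20303.68.
∂Q/∂p = −75.
E = (-75) × (303/20303.68) = -1.1192…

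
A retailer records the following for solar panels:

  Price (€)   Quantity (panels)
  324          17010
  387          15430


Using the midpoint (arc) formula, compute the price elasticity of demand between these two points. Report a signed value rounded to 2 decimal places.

-0.55

%ΔQ = (15430 − 17010) / [(17010 + 15430)/2] = -1580/16220 = -0.097410…
%ΔP = (387 − 324) / [(324 + 387)/2] = 63/355.5 = 0.177215…
Arc Ed = %ΔQ / %ΔP = (-1580/16220) / (63/355.5) = -0.5496…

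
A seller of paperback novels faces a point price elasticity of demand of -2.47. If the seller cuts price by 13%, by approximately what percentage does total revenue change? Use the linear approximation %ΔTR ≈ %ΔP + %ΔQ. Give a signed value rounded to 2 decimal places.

%ΔQ ≈ Ed × %ΔP = (-2.47) × (-13%) = +32.1100%
%ΔTR ≈ %ΔP + %ΔQ = (-13%) + (+32.1100%) = +19.1100%

+19.11%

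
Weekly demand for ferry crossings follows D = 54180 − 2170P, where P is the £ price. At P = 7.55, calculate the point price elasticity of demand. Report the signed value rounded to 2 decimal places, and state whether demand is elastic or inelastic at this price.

-0.43; inelastic

dD/dP = −2170. At P = 7.55, D = 54180 − 2170(7.55) = 37796.5.
Ed = (dD/dP)·(P/D) = −2170 × (7.55/37796.5) = -0.4334…
|Ed| = 0.43 < 1, so demand is inelastic.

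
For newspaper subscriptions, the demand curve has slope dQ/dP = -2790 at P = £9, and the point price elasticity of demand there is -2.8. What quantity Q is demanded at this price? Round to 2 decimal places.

8967.86

Ed = (dQ/dP)·(P/Q) ⇒ Q = (dQ/dP)·P/Ed = (-2790)·9/(-2.8) = 8967.8571…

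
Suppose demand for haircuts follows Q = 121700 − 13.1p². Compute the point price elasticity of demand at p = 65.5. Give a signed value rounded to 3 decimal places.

dQ/dp = −2·13.1·p = -1716.1. At p = 65.5, Q = 65497.725.
Ed = (dQ/dp)·(p/Q) = (-1716.1) × (65.5/65497.725) = -1.71615…

-1.716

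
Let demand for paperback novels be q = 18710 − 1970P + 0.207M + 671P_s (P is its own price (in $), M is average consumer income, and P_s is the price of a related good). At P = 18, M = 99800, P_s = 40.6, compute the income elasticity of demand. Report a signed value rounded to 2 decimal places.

At the given values, q = 18710 − 1970(18) + 0.207(99800) + 671(40.6) = 31151.2.
∂q/∂M = 0.207.
E = (0.207) × (99800/31151.2) = 0.6631…

0.66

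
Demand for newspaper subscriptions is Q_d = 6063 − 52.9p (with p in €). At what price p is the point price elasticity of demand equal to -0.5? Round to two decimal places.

38.20

Ed = −52.9p/(6063 − 52.9p). Set this equal to -0.5:
52.9p = 0.5·(6063 − 52.9p) ⇒ 52.9p(1 + 0.5) = 0.5·6063
p = 0.5·6063 / (52.9·1.5) = 38.2041…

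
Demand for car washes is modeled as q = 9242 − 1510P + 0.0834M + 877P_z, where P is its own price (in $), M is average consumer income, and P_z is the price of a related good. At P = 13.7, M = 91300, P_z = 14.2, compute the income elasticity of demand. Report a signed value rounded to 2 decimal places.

0.88

At the given values, q = 9242 − 1510(13.7) + 0.0834(91300) + 877(14.2) = 8622.82.
∂q/∂M = 0.0834.
E = (0.0834) × (91300/8622.82) = 0.8830…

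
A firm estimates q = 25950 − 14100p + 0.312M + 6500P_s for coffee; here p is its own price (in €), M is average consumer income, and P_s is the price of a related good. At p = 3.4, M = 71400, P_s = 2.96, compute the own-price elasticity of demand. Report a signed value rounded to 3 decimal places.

At the given values, q = 25950 − 14100(3.4) + 0.312(71400) + 6500(2.96) = 19526.8.
∂q/∂p = −14100.
E = (-14100) × (3.4/19526.8) = -2.45508…

-2.455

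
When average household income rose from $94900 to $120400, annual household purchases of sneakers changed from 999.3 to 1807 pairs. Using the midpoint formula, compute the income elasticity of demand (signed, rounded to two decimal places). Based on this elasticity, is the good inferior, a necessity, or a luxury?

%ΔQ = (1807 − 999.3)/[( 999.3 + 1807)/2] = 807.7/1403.15 = 0.575633…
%ΔIncome = (120400 − 94900)/[( 94900 + 120400)/2] = 25500/107650 = 0.236878…
E_income = (807.7/1403.15) / (25500/107650) = 2.4300…
E_income > 1 ⇒ normal good, luxury.

2.43; luxury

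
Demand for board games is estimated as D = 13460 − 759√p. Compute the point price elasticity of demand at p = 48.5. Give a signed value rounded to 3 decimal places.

dD/dp = −759/(2√p) = -54.493. At p = 48.5, D = 8174.18.
Ed = (dD/dp)·(p/D) = (-54.493) × (48.5/8174.18) = -0.32332…

-0.323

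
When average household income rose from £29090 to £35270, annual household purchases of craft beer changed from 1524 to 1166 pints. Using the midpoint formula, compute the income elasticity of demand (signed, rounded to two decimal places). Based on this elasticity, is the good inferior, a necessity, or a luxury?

%ΔQ = (1166 − 1524)/[( 1524 + 1166)/2] = -358/1345 = -0.266171…
%ΔIncome = (35270 − 29090)/[( 29090 + 35270)/2] = 6180/32180 = 0.192044…
E_income = (-358/1345) / (6180/32180) = -1.3859…
E_income < 0 ⇒ inferior good.

-1.39; inferior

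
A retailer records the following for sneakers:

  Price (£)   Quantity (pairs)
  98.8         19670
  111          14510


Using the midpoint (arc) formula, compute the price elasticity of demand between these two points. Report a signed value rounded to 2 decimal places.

%ΔQ = (14510 − 19670) / [(19670 + 14510)/2] = -5160/17090 = -0.301930…
%ΔP = (111 − 98.8) / [(98.8 + 111)/2] = 12.2/104.9 = 0.116301…
Arc Ed = %ΔQ / %ΔP = (-5160/17090) / (12.2/104.9) = -2.5961…

-2.60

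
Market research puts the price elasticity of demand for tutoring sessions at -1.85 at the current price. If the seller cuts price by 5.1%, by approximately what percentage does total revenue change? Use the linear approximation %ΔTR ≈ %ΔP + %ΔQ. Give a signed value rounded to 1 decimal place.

+4.3%

%ΔQ ≈ Ed × %ΔP = (-1.85) × (-5.1%) = +9.4350%
%ΔTR ≈ %ΔP + %ΔQ = (-5.1%) + (+9.4350%) = +4.3350%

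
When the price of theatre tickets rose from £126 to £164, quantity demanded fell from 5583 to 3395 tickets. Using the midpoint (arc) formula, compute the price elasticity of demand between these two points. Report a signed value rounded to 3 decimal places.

-1.860

%ΔQ = (3395 − 5583) / [(5583 + 3395)/2] = -2188/4489 = -0.487413…
%ΔP = (164 − 126) / [(126 + 164)/2] = 38/145 = 0.262068…
Arc Ed = %ΔQ / %ΔP = (-2188/4489) / (38/145) = -1.85986…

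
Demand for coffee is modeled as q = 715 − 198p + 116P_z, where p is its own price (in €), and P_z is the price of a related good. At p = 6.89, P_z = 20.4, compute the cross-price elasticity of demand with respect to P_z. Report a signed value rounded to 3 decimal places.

At the given values, q = 715 − 198(6.89) + 116(20.4) = 1717.18.
∂q/∂P_z = 116.
E = (116) × (20.4/1717.18) = 1.37807…

1.378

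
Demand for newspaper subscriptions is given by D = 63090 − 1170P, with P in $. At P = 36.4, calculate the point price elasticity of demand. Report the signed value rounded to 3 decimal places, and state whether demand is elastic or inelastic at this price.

dD/dP = −1170. At P = 36.4, D = 63090 − 1170(36.4) = 20502.
Ed = (dD/dP)·(P/D) = −1170 × (36.4/20502) = -2.07726…
|Ed| = 2.077 > 1, so demand is elastic.

-2.077; elastic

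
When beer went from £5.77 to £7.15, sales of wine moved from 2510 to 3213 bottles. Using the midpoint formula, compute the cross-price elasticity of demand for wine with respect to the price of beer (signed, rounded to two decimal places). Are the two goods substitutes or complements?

1.15; substitutes

%ΔQ_{wine} = (3213 − 2510)/avg = 703/2861.5 = 0.245675…
%ΔP_{beer} = (7.15 − 5.77)/avg = 1.38/6.46 = 0.213622…
E_cross = (703/2861.5) / (1.38/6.46) = 1.1500…
E_cross > 0 ⇒ the goods are substitutes.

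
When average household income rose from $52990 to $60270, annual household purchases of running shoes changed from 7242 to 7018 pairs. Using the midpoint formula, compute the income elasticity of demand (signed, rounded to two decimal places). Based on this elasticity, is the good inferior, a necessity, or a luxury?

-0.24; inferior

%ΔQ = (7018 − 7242)/[( 7242 + 7018)/2] = -224/7130 = -0.031416…
%ΔIncome = (60270 − 52990)/[( 52990 + 60270)/2] = 7280/56630 = 0.128553…
E_income = (-224/7130) / (7280/56630) = -0.2443…
E_income < 0 ⇒ inferior good.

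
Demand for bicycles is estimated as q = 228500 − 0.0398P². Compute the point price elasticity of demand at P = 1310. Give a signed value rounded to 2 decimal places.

dq/dP = −2·0.0398·P = -104.276. At P = 1310, q = 160199.22.
Ed = (dq/dP)·(P/q) = (-104.276) × (1310/160199.22) = -0.8526…

-0.85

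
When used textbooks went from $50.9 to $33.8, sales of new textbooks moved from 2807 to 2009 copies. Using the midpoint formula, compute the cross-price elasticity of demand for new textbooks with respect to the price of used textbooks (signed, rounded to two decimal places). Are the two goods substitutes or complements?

0.82; substitutes

%ΔQ_{new textbooks} = (2009 − 2807)/avg = -798/2408 = -0.331395…
%ΔP_{used textbooks} = (33.8 − 50.9)/avg = -17.1/42.35 = -0.403778…
E_cross = (-798/2408) / (-17.1/42.35) = 0.8207…
E_cross > 0 ⇒ the goods are substitutes.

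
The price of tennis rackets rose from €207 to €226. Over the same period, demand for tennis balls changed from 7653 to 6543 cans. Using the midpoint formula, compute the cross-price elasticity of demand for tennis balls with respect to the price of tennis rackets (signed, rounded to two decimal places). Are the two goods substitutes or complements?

-1.78; complements

%ΔQ_{tennis balls} = (6543 − 7653)/avg = -1110/7098 = -0.156382…
%ΔP_{tennis rackets} = (226 − 207)/avg = 19/216.5 = 0.087759…
E_cross = (-1110/7098) / (19/216.5) = -1.7819…
E_cross < 0 ⇒ the goods are complements.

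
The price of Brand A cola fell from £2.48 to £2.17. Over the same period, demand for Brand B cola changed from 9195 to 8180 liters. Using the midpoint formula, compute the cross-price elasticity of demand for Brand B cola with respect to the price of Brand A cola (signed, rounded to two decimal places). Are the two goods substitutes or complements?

0.88; substitutes

%ΔQ_{Brand B cola} = (8180 − 9195)/avg = -1015/8687.5 = -0.116834…
%ΔP_{Brand A cola} = (2.17 − 2.48)/avg = -0.31/2.325 = -0.133333…
E_cross = (-1015/8687.5) / (-0.31/2.325) = 0.8762…
E_cross > 0 ⇒ the goods are substitutes.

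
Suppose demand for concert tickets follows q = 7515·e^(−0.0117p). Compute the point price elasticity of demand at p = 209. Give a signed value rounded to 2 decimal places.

dq/dp = −0.0117·q = -7.62315. At p = 209, q = 651.551.
Ed = (dq/dp)·(p/q) = (-7.62315) × (209/651.551) = -2.4453

-2.45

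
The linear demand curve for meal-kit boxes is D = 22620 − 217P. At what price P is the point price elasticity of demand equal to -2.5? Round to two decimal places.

74.46

Ed = −217P/(22620 − 217P). Set this equal to -2.5:
217P = 2.5·(22620 − 217P) ⇒ 217P(1 + 2.5) = 2.5·22620
P = 2.5·22620 / (217·3.5) = 74.4568…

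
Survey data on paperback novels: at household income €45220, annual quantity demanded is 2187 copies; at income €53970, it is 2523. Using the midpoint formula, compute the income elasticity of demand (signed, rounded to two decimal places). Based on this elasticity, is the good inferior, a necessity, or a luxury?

0.81; necessity

%ΔQ = (2523 − 2187)/[( 2187 + 2523)/2] = 336/2355 = 0.142675…
%ΔIncome = (53970 − 45220)/[( 45220 + 53970)/2] = 8750/49595 = 0.176429…
E_income = (336/2355) / (8750/49595) = 0.8086…
0 < E_income < 1 ⇒ normal good, necessity.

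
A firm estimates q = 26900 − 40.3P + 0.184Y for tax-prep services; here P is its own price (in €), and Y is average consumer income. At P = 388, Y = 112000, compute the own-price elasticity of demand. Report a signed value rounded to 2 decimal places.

At the given values, q = 26900 − 40.3(388) + 0.184(112000) = 31871.6.
∂q/∂P = −40.3.
E = (-40.3) × (388/31871.6) = -0.4906…

-0.49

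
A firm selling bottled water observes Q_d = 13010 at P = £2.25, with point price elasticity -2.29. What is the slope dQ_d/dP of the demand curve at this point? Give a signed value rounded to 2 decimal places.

-13241.29

Ed = (dQ_d/dP)·(P/Q_d) ⇒ dQ_d/dP = Ed·Q_d/P = (-2.29)·13010/2.25 = -13241.2888…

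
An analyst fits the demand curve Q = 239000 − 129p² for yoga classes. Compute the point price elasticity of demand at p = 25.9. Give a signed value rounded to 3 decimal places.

-1.135

dQ/dp = −2·129·p = -6682.2. At p = 25.9, Q = 152465.51.
Ed = (dQ/dp)·(p/Q) = (-6682.2) × (25.9/152465.51) = -1.13513…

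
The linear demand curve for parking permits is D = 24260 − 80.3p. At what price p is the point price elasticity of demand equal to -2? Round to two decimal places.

Ed = −80.3p/(24260 − 80.3p). Set this equal to -2:
80.3p = 2·(24260 − 80.3p) ⇒ 80.3p(1 + 2) = 2·24260
p = 2·24260 / (80.3·3) = 201.4113…

201.41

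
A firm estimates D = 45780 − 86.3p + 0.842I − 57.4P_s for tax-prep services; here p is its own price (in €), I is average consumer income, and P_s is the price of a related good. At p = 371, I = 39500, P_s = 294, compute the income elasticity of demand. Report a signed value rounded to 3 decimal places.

1.103

At the given values, D = 45780 − 86.3(371) + 0.842(39500) − 57.4(294) = 30146.1.
∂D/∂I = 0.842.
E = (0.842) × (39500/30146.1) = 1.10326…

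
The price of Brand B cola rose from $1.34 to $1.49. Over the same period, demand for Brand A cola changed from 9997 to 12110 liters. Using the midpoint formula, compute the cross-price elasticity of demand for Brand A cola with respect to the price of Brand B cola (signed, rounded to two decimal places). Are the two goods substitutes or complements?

1.80; substitutes

%ΔQ_{Brand A cola} = (12110 − 9997)/avg = 2113/11053.5 = 0.191161…
%ΔP_{Brand B cola} = (1.49 − 1.34)/avg = 0.15/1.415 = 0.106007…
E_cross = (2113/11053.5) / (0.15/1.415) = 1.8032…
E_cross > 0 ⇒ the goods are substitutes.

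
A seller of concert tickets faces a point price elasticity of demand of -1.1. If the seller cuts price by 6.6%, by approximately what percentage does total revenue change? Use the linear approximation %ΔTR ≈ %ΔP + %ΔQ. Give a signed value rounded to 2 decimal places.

%ΔQ ≈ Ed × %ΔP = (-1.1) × (-6.6%) = +7.2600%
%ΔTR ≈ %ΔP + %ΔQ = (-6.6%) + (+7.2600%) = +0.6600%

+0.66%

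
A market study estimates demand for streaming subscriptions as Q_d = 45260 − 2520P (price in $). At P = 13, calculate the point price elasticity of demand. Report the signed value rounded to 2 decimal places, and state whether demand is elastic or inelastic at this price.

dQ_d/dP = −2520. At P = 13, Q_d = 45260 − 2520(13) = 12500.
Ed = (dQ_d/dP)·(P/Q_d) = −2520 × (13/12500) = -2.6208
|Ed| = 2.62 > 1, so demand is elastic.

-2.62; elastic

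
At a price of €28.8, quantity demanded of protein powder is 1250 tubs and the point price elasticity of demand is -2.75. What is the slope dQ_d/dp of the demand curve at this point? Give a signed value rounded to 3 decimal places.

-119.358

Ed = (dQ_d/dp)·(p/Q_d) ⇒ dQ_d/dp = Ed·Q_d/p = (-2.75)·1250/28.8 = -119.35763…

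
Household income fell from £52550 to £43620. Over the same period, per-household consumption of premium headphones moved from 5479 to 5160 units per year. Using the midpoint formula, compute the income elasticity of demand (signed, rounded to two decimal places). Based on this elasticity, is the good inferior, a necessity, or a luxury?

%ΔQ = (5160 − 5479)/[( 5479 + 5160)/2] = -319/5319.5 = -0.059968…
%ΔIncome = (43620 − 52550)/[( 52550 + 43620)/2] = -8930/48085 = -0.185712…
E_income = (-319/5319.5) / (-8930/48085) = 0.3229…
0 < E_income < 1 ⇒ normal good, necessity.

0.32; necessity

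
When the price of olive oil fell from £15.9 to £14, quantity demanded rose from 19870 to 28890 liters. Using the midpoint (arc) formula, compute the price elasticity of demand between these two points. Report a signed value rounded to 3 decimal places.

%ΔQ = (28890 − 19870) / [(19870 + 28890)/2] = 9020/24380 = 0.369975…
%ΔP = (14 − 15.9) / [(15.9 + 14)/2] = -1.9/14.95 = -0.127090…
Arc Ed = %ΔQ / %ΔP = (9020/24380) / (-1.9/14.95) = -2.91112…

-2.911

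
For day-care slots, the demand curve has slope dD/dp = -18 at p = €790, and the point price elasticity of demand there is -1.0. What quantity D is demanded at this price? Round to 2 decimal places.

14220.00

Ed = (dD/dp)·(p/D) ⇒ D = (dD/dp)·p/Ed = (-18)·790/(-1.0) = 14220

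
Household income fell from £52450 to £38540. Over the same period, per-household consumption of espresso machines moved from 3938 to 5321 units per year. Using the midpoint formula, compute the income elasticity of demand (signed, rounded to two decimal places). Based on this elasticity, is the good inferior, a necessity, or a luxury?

%ΔQ = (5321 − 3938)/[( 3938 + 5321)/2] = 1383/4629.5 = 0.298736…
%ΔIncome = (38540 − 52450)/[( 52450 + 38540)/2] = -13910/45495 = -0.305747…
E_income = (1383/4629.5) / (-13910/45495) = -0.9770…
E_income < 0 ⇒ inferior good.

-0.98; inferior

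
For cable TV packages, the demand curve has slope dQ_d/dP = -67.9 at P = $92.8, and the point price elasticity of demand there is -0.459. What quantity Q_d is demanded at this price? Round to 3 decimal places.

13727.930

Ed = (dQ_d/dP)·(P/Q_d) ⇒ Q_d = (dQ_d/dP)·P/Ed = (-67.9)·92.8/(-0.459) = 13727.93028…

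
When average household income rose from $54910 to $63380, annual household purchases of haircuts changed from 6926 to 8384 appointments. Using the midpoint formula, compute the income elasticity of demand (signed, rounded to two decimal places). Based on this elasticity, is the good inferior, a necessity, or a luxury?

%ΔQ = (8384 − 6926)/[( 6926 + 8384)/2] = 1458/7655 = 0.190463…
%ΔIncome = (63380 − 54910)/[( 54910 + 63380)/2] = 8470/59145 = 0.143207…
E_income = (1458/7655) / (8470/59145) = 1.3299…
E_income > 1 ⇒ normal good, luxury.

1.33; luxury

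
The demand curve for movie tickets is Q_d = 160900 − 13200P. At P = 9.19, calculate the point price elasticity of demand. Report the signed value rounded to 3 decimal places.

-3.064

dQ_d/dP = −13200. At P = 9.19, Q_d = 160900 − 13200(9.19) = 39592.
Ed = (dQ_d/dP)·(P/Q_d) = −13200 × (9.19/39592) = -3.06395…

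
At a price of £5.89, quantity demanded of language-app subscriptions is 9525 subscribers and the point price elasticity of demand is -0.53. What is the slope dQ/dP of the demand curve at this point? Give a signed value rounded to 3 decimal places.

Ed = (dQ/dP)·(P/Q) ⇒ dQ/dP = Ed·Q/P = (-0.53)·9525/5.89 = -857.08828…

-857.088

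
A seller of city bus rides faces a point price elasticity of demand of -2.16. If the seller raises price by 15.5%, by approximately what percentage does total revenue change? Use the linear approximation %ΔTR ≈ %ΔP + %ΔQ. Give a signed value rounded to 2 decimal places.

-17.98%

%ΔQ ≈ Ed × %ΔP = (-2.16) × (+15.5%) = -33.4800%
%ΔTR ≈ %ΔP + %ΔQ = (+15.5%) + (-33.4800%) = -17.9800%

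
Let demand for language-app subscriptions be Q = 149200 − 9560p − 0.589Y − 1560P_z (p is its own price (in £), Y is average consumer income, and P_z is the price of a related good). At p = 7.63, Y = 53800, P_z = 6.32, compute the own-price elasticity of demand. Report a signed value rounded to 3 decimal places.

At the given values, Q = 149200 − 9560(7.63) − 0.589(53800) − 1560(6.32) = 34709.8.
∂Q/∂p = −9560.
E = (-9560) × (7.63/34709.8) = -2.10150…

-2.102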